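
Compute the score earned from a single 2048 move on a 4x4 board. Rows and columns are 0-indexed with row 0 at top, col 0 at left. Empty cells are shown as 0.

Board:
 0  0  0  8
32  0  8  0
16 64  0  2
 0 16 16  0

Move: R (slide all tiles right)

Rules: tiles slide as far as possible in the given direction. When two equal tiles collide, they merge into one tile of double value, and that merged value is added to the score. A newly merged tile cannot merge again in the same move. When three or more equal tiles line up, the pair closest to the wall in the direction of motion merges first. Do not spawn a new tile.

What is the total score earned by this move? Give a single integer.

Answer: 32

Derivation:
Slide right:
row 0: [0, 0, 0, 8] -> [0, 0, 0, 8]  score +0 (running 0)
row 1: [32, 0, 8, 0] -> [0, 0, 32, 8]  score +0 (running 0)
row 2: [16, 64, 0, 2] -> [0, 16, 64, 2]  score +0 (running 0)
row 3: [0, 16, 16, 0] -> [0, 0, 0, 32]  score +32 (running 32)
Board after move:
 0  0  0  8
 0  0 32  8
 0 16 64  2
 0  0  0 32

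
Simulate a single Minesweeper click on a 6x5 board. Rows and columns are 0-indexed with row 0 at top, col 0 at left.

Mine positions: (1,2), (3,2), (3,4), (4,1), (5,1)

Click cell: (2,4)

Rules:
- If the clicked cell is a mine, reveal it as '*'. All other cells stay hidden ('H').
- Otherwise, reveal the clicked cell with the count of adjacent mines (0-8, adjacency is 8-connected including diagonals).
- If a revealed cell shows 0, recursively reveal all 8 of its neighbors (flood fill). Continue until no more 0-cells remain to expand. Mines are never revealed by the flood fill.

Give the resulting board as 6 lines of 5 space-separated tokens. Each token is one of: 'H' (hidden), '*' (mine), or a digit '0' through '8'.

H H H H H
H H H H H
H H H H 1
H H H H H
H H H H H
H H H H H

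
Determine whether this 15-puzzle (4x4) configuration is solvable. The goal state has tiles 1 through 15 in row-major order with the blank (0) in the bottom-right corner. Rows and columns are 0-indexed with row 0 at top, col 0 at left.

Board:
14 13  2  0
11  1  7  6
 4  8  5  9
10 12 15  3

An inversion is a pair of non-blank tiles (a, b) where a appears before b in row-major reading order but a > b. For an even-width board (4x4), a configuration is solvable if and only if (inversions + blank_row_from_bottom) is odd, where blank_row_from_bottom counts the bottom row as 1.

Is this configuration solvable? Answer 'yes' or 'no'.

Answer: no

Derivation:
Inversions: 50
Blank is in row 0 (0-indexed from top), which is row 4 counting from the bottom (bottom = 1).
50 + 4 = 54, which is even, so the puzzle is not solvable.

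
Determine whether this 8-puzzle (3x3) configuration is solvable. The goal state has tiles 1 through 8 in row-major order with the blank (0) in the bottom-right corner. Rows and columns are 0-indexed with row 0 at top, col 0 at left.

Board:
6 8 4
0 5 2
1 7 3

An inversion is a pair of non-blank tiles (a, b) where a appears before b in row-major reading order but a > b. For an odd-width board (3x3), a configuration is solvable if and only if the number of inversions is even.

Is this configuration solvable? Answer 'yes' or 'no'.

Answer: no

Derivation:
Inversions (pairs i<j in row-major order where tile[i] > tile[j] > 0): 19
19 is odd, so the puzzle is not solvable.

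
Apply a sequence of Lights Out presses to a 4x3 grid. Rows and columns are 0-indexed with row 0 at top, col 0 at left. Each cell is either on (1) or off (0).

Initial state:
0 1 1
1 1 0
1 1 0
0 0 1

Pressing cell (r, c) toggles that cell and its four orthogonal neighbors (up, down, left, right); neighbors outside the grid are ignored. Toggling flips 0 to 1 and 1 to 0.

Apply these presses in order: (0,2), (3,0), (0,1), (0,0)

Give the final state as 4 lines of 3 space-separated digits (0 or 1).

After press 1 at (0,2):
0 0 0
1 1 1
1 1 0
0 0 1

After press 2 at (3,0):
0 0 0
1 1 1
0 1 0
1 1 1

After press 3 at (0,1):
1 1 1
1 0 1
0 1 0
1 1 1

After press 4 at (0,0):
0 0 1
0 0 1
0 1 0
1 1 1

Answer: 0 0 1
0 0 1
0 1 0
1 1 1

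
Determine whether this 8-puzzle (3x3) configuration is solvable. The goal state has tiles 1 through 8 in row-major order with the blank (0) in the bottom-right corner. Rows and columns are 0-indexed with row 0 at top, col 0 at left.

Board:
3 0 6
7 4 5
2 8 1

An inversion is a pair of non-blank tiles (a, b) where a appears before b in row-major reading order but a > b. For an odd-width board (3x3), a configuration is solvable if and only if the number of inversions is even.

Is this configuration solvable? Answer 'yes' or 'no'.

Inversions (pairs i<j in row-major order where tile[i] > tile[j] > 0): 16
16 is even, so the puzzle is solvable.

Answer: yes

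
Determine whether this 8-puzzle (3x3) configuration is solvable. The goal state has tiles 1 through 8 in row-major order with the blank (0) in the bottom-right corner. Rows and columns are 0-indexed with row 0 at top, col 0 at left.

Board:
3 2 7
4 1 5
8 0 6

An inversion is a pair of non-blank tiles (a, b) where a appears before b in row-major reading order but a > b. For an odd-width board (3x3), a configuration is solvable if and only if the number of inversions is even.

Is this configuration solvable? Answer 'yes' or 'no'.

Inversions (pairs i<j in row-major order where tile[i] > tile[j] > 0): 9
9 is odd, so the puzzle is not solvable.

Answer: no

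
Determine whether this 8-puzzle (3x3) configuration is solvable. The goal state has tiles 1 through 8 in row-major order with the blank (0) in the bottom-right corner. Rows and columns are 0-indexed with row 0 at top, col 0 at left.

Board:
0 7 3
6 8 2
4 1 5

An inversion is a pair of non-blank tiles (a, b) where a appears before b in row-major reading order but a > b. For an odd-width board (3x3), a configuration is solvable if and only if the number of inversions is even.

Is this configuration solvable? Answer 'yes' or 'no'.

Inversions (pairs i<j in row-major order where tile[i] > tile[j] > 0): 18
18 is even, so the puzzle is solvable.

Answer: yes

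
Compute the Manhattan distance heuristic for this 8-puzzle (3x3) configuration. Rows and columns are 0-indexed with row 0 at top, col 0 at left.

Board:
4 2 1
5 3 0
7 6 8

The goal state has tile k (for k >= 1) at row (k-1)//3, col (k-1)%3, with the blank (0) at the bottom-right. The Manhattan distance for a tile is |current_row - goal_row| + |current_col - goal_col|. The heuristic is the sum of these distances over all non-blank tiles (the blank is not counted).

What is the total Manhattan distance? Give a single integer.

Tile 4: (0,0)->(1,0) = 1
Tile 2: (0,1)->(0,1) = 0
Tile 1: (0,2)->(0,0) = 2
Tile 5: (1,0)->(1,1) = 1
Tile 3: (1,1)->(0,2) = 2
Tile 7: (2,0)->(2,0) = 0
Tile 6: (2,1)->(1,2) = 2
Tile 8: (2,2)->(2,1) = 1
Sum: 1 + 0 + 2 + 1 + 2 + 0 + 2 + 1 = 9

Answer: 9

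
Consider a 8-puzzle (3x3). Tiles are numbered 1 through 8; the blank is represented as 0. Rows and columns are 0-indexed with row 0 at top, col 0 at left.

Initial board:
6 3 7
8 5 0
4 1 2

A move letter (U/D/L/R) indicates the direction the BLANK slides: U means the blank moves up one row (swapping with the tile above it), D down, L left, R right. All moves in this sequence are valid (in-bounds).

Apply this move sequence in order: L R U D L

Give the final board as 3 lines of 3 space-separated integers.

After move 1 (L):
6 3 7
8 0 5
4 1 2

After move 2 (R):
6 3 7
8 5 0
4 1 2

After move 3 (U):
6 3 0
8 5 7
4 1 2

After move 4 (D):
6 3 7
8 5 0
4 1 2

After move 5 (L):
6 3 7
8 0 5
4 1 2

Answer: 6 3 7
8 0 5
4 1 2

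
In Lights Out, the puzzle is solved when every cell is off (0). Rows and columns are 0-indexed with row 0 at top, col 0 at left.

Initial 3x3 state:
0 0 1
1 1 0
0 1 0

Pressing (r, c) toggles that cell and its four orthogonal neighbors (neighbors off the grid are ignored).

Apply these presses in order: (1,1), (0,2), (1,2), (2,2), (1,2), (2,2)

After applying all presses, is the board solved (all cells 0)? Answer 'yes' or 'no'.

After press 1 at (1,1):
0 1 1
0 0 1
0 0 0

After press 2 at (0,2):
0 0 0
0 0 0
0 0 0

After press 3 at (1,2):
0 0 1
0 1 1
0 0 1

After press 4 at (2,2):
0 0 1
0 1 0
0 1 0

After press 5 at (1,2):
0 0 0
0 0 1
0 1 1

After press 6 at (2,2):
0 0 0
0 0 0
0 0 0

Lights still on: 0

Answer: yes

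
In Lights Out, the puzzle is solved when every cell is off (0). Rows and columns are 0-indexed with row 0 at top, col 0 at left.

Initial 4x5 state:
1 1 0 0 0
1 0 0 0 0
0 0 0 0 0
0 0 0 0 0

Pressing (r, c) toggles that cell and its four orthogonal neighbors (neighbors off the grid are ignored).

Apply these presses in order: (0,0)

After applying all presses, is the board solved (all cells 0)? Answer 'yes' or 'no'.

Answer: yes

Derivation:
After press 1 at (0,0):
0 0 0 0 0
0 0 0 0 0
0 0 0 0 0
0 0 0 0 0

Lights still on: 0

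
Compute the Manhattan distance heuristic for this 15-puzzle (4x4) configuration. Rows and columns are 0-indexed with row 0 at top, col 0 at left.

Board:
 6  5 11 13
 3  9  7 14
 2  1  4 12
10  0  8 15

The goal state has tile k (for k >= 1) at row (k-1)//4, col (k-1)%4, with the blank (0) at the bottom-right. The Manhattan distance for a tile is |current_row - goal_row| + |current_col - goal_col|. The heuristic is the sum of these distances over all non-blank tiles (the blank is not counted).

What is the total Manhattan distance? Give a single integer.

Answer: 36

Derivation:
Tile 6: (0,0)->(1,1) = 2
Tile 5: (0,1)->(1,0) = 2
Tile 11: (0,2)->(2,2) = 2
Tile 13: (0,3)->(3,0) = 6
Tile 3: (1,0)->(0,2) = 3
Tile 9: (1,1)->(2,0) = 2
Tile 7: (1,2)->(1,2) = 0
Tile 14: (1,3)->(3,1) = 4
Tile 2: (2,0)->(0,1) = 3
Tile 1: (2,1)->(0,0) = 3
Tile 4: (2,2)->(0,3) = 3
Tile 12: (2,3)->(2,3) = 0
Tile 10: (3,0)->(2,1) = 2
Tile 8: (3,2)->(1,3) = 3
Tile 15: (3,3)->(3,2) = 1
Sum: 2 + 2 + 2 + 6 + 3 + 2 + 0 + 4 + 3 + 3 + 3 + 0 + 2 + 3 + 1 = 36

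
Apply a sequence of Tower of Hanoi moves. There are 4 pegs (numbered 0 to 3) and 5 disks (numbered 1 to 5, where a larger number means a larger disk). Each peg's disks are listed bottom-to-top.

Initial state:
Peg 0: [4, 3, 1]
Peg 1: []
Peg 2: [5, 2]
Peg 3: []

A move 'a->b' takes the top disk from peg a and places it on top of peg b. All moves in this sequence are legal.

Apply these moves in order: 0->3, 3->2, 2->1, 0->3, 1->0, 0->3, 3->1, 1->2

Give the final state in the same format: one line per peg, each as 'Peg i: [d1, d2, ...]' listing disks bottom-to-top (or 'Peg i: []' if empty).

Answer: Peg 0: [4]
Peg 1: []
Peg 2: [5, 2, 1]
Peg 3: [3]

Derivation:
After move 1 (0->3):
Peg 0: [4, 3]
Peg 1: []
Peg 2: [5, 2]
Peg 3: [1]

After move 2 (3->2):
Peg 0: [4, 3]
Peg 1: []
Peg 2: [5, 2, 1]
Peg 3: []

After move 3 (2->1):
Peg 0: [4, 3]
Peg 1: [1]
Peg 2: [5, 2]
Peg 3: []

After move 4 (0->3):
Peg 0: [4]
Peg 1: [1]
Peg 2: [5, 2]
Peg 3: [3]

After move 5 (1->0):
Peg 0: [4, 1]
Peg 1: []
Peg 2: [5, 2]
Peg 3: [3]

After move 6 (0->3):
Peg 0: [4]
Peg 1: []
Peg 2: [5, 2]
Peg 3: [3, 1]

After move 7 (3->1):
Peg 0: [4]
Peg 1: [1]
Peg 2: [5, 2]
Peg 3: [3]

After move 8 (1->2):
Peg 0: [4]
Peg 1: []
Peg 2: [5, 2, 1]
Peg 3: [3]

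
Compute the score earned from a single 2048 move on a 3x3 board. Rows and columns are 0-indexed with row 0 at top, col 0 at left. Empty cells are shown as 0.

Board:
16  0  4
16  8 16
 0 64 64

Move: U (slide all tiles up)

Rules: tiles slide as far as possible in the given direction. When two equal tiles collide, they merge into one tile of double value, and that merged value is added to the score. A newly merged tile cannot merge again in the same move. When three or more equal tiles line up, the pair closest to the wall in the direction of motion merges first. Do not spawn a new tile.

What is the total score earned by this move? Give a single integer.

Slide up:
col 0: [16, 16, 0] -> [32, 0, 0]  score +32 (running 32)
col 1: [0, 8, 64] -> [8, 64, 0]  score +0 (running 32)
col 2: [4, 16, 64] -> [4, 16, 64]  score +0 (running 32)
Board after move:
32  8  4
 0 64 16
 0  0 64

Answer: 32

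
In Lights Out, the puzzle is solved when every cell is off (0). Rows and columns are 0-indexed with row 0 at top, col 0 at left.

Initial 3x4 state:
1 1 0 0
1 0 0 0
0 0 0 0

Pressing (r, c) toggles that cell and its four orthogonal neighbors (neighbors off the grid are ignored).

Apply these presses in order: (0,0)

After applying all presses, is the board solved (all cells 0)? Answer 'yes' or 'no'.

Answer: yes

Derivation:
After press 1 at (0,0):
0 0 0 0
0 0 0 0
0 0 0 0

Lights still on: 0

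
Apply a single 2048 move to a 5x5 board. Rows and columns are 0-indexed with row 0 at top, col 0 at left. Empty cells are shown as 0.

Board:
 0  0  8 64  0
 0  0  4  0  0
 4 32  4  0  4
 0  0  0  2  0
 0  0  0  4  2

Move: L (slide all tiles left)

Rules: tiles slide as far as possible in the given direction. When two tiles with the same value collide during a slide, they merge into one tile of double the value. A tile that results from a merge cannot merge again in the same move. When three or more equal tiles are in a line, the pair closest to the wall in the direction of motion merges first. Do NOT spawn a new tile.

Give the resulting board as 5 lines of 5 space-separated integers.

Answer:  8 64  0  0  0
 4  0  0  0  0
 4 32  8  0  0
 2  0  0  0  0
 4  2  0  0  0

Derivation:
Slide left:
row 0: [0, 0, 8, 64, 0] -> [8, 64, 0, 0, 0]
row 1: [0, 0, 4, 0, 0] -> [4, 0, 0, 0, 0]
row 2: [4, 32, 4, 0, 4] -> [4, 32, 8, 0, 0]
row 3: [0, 0, 0, 2, 0] -> [2, 0, 0, 0, 0]
row 4: [0, 0, 0, 4, 2] -> [4, 2, 0, 0, 0]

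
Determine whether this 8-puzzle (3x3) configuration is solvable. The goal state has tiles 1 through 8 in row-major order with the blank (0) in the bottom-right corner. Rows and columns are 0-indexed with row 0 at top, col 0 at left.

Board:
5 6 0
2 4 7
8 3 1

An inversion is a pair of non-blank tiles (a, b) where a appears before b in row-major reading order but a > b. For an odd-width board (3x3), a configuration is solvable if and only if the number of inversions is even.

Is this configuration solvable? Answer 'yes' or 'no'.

Inversions (pairs i<j in row-major order where tile[i] > tile[j] > 0): 16
16 is even, so the puzzle is solvable.

Answer: yes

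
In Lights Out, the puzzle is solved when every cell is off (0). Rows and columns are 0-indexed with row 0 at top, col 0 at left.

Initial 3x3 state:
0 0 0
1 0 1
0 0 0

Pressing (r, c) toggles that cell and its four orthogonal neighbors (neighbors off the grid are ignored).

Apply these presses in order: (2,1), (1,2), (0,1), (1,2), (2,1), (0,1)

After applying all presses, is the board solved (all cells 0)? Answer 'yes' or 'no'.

After press 1 at (2,1):
0 0 0
1 1 1
1 1 1

After press 2 at (1,2):
0 0 1
1 0 0
1 1 0

After press 3 at (0,1):
1 1 0
1 1 0
1 1 0

After press 4 at (1,2):
1 1 1
1 0 1
1 1 1

After press 5 at (2,1):
1 1 1
1 1 1
0 0 0

After press 6 at (0,1):
0 0 0
1 0 1
0 0 0

Lights still on: 2

Answer: no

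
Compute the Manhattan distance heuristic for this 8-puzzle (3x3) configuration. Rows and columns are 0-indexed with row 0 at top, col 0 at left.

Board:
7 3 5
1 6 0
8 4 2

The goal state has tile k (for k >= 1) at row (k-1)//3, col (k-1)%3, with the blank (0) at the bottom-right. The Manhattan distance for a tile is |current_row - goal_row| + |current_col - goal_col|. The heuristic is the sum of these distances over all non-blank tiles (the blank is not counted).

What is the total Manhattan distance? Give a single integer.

Tile 7: (0,0)->(2,0) = 2
Tile 3: (0,1)->(0,2) = 1
Tile 5: (0,2)->(1,1) = 2
Tile 1: (1,0)->(0,0) = 1
Tile 6: (1,1)->(1,2) = 1
Tile 8: (2,0)->(2,1) = 1
Tile 4: (2,1)->(1,0) = 2
Tile 2: (2,2)->(0,1) = 3
Sum: 2 + 1 + 2 + 1 + 1 + 1 + 2 + 3 = 13

Answer: 13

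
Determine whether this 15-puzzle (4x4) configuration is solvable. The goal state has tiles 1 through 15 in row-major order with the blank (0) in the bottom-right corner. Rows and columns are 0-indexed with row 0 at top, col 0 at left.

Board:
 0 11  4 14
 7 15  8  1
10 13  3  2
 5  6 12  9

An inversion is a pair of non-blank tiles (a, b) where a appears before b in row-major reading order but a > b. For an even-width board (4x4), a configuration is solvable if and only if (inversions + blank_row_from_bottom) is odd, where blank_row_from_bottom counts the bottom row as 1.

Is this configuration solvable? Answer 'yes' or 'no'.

Answer: yes

Derivation:
Inversions: 57
Blank is in row 0 (0-indexed from top), which is row 4 counting from the bottom (bottom = 1).
57 + 4 = 61, which is odd, so the puzzle is solvable.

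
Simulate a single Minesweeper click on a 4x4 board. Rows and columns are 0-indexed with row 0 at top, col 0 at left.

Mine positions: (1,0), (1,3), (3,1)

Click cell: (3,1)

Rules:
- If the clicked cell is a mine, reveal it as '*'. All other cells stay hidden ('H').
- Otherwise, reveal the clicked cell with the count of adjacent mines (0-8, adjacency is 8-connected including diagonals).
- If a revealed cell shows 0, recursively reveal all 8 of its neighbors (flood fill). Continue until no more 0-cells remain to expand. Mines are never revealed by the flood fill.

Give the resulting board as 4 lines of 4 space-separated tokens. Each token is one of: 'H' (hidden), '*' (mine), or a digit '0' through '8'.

H H H H
H H H H
H H H H
H * H H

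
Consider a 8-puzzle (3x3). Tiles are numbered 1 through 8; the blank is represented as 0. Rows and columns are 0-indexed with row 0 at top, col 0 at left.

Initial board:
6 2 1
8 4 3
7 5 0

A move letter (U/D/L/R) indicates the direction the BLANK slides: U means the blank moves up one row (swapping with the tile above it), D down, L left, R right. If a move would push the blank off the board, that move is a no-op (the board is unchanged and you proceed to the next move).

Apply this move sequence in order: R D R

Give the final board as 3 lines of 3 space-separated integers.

After move 1 (R):
6 2 1
8 4 3
7 5 0

After move 2 (D):
6 2 1
8 4 3
7 5 0

After move 3 (R):
6 2 1
8 4 3
7 5 0

Answer: 6 2 1
8 4 3
7 5 0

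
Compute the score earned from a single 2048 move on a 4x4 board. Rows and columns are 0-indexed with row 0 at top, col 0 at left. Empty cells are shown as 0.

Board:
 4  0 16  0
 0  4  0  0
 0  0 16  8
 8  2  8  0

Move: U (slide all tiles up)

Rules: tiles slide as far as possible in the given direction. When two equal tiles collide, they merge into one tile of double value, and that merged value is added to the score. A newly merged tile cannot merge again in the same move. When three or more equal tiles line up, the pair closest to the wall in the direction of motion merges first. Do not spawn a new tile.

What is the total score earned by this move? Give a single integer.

Slide up:
col 0: [4, 0, 0, 8] -> [4, 8, 0, 0]  score +0 (running 0)
col 1: [0, 4, 0, 2] -> [4, 2, 0, 0]  score +0 (running 0)
col 2: [16, 0, 16, 8] -> [32, 8, 0, 0]  score +32 (running 32)
col 3: [0, 0, 8, 0] -> [8, 0, 0, 0]  score +0 (running 32)
Board after move:
 4  4 32  8
 8  2  8  0
 0  0  0  0
 0  0  0  0

Answer: 32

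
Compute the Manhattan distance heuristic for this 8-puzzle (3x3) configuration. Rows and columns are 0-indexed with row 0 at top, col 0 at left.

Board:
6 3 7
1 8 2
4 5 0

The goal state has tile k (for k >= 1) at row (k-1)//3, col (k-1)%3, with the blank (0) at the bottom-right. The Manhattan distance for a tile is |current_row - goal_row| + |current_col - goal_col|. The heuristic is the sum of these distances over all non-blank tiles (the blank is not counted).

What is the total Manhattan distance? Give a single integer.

Tile 6: (0,0)->(1,2) = 3
Tile 3: (0,1)->(0,2) = 1
Tile 7: (0,2)->(2,0) = 4
Tile 1: (1,0)->(0,0) = 1
Tile 8: (1,1)->(2,1) = 1
Tile 2: (1,2)->(0,1) = 2
Tile 4: (2,0)->(1,0) = 1
Tile 5: (2,1)->(1,1) = 1
Sum: 3 + 1 + 4 + 1 + 1 + 2 + 1 + 1 = 14

Answer: 14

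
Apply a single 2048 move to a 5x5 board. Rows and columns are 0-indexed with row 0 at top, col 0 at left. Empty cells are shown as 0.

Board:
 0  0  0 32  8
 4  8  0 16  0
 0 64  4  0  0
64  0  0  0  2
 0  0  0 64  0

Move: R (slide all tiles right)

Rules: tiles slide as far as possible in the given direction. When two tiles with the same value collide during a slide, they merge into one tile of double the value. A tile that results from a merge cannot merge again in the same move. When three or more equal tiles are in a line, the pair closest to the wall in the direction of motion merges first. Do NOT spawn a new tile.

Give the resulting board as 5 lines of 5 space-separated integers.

Answer:  0  0  0 32  8
 0  0  4  8 16
 0  0  0 64  4
 0  0  0 64  2
 0  0  0  0 64

Derivation:
Slide right:
row 0: [0, 0, 0, 32, 8] -> [0, 0, 0, 32, 8]
row 1: [4, 8, 0, 16, 0] -> [0, 0, 4, 8, 16]
row 2: [0, 64, 4, 0, 0] -> [0, 0, 0, 64, 4]
row 3: [64, 0, 0, 0, 2] -> [0, 0, 0, 64, 2]
row 4: [0, 0, 0, 64, 0] -> [0, 0, 0, 0, 64]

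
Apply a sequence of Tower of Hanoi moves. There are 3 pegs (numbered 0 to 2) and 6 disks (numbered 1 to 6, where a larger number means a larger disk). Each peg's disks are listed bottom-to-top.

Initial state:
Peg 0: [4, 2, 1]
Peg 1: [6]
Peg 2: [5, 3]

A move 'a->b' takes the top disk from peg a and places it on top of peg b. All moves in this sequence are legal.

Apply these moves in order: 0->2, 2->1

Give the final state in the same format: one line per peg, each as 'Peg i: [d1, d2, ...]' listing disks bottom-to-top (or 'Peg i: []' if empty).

After move 1 (0->2):
Peg 0: [4, 2]
Peg 1: [6]
Peg 2: [5, 3, 1]

After move 2 (2->1):
Peg 0: [4, 2]
Peg 1: [6, 1]
Peg 2: [5, 3]

Answer: Peg 0: [4, 2]
Peg 1: [6, 1]
Peg 2: [5, 3]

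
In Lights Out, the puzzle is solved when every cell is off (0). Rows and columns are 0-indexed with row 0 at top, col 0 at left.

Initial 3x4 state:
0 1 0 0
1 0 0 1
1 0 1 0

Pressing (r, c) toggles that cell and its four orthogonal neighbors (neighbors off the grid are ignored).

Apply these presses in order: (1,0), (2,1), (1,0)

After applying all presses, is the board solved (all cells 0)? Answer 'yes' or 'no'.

After press 1 at (1,0):
1 1 0 0
0 1 0 1
0 0 1 0

After press 2 at (2,1):
1 1 0 0
0 0 0 1
1 1 0 0

After press 3 at (1,0):
0 1 0 0
1 1 0 1
0 1 0 0

Lights still on: 5

Answer: no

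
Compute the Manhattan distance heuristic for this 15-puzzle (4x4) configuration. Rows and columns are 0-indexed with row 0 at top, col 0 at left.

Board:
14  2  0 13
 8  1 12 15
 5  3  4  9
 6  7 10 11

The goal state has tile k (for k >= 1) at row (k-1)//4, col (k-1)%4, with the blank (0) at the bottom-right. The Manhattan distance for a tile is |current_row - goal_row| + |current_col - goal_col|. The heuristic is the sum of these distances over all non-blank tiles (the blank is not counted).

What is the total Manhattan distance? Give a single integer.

Answer: 40

Derivation:
Tile 14: at (0,0), goal (3,1), distance |0-3|+|0-1| = 4
Tile 2: at (0,1), goal (0,1), distance |0-0|+|1-1| = 0
Tile 13: at (0,3), goal (3,0), distance |0-3|+|3-0| = 6
Tile 8: at (1,0), goal (1,3), distance |1-1|+|0-3| = 3
Tile 1: at (1,1), goal (0,0), distance |1-0|+|1-0| = 2
Tile 12: at (1,2), goal (2,3), distance |1-2|+|2-3| = 2
Tile 15: at (1,3), goal (3,2), distance |1-3|+|3-2| = 3
Tile 5: at (2,0), goal (1,0), distance |2-1|+|0-0| = 1
Tile 3: at (2,1), goal (0,2), distance |2-0|+|1-2| = 3
Tile 4: at (2,2), goal (0,3), distance |2-0|+|2-3| = 3
Tile 9: at (2,3), goal (2,0), distance |2-2|+|3-0| = 3
Tile 6: at (3,0), goal (1,1), distance |3-1|+|0-1| = 3
Tile 7: at (3,1), goal (1,2), distance |3-1|+|1-2| = 3
Tile 10: at (3,2), goal (2,1), distance |3-2|+|2-1| = 2
Tile 11: at (3,3), goal (2,2), distance |3-2|+|3-2| = 2
Sum: 4 + 0 + 6 + 3 + 2 + 2 + 3 + 1 + 3 + 3 + 3 + 3 + 3 + 2 + 2 = 40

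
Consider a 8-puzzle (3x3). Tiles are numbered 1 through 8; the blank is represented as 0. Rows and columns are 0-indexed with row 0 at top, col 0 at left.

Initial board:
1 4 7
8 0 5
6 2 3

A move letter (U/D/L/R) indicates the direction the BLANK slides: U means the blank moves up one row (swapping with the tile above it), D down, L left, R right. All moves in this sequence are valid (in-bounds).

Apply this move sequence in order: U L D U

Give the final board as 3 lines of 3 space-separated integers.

After move 1 (U):
1 0 7
8 4 5
6 2 3

After move 2 (L):
0 1 7
8 4 5
6 2 3

After move 3 (D):
8 1 7
0 4 5
6 2 3

After move 4 (U):
0 1 7
8 4 5
6 2 3

Answer: 0 1 7
8 4 5
6 2 3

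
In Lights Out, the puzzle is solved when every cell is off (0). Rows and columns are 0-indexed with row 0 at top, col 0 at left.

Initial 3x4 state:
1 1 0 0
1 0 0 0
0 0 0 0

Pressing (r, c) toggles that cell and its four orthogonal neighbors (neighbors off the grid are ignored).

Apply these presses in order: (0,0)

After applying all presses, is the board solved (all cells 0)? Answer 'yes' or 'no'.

After press 1 at (0,0):
0 0 0 0
0 0 0 0
0 0 0 0

Lights still on: 0

Answer: yes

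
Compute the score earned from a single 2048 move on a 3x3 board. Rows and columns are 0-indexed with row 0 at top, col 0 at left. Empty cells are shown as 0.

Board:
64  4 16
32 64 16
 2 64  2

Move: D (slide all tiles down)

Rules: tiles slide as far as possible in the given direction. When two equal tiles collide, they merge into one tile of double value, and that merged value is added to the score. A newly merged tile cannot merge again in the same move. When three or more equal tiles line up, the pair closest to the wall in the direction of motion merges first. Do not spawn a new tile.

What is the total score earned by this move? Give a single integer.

Answer: 160

Derivation:
Slide down:
col 0: [64, 32, 2] -> [64, 32, 2]  score +0 (running 0)
col 1: [4, 64, 64] -> [0, 4, 128]  score +128 (running 128)
col 2: [16, 16, 2] -> [0, 32, 2]  score +32 (running 160)
Board after move:
 64   0   0
 32   4  32
  2 128   2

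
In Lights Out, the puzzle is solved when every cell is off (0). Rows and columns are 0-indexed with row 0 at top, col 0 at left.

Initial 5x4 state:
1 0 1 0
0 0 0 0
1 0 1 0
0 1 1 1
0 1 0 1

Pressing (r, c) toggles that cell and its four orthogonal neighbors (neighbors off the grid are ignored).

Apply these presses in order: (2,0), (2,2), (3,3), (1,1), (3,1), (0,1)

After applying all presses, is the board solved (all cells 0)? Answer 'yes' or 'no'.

After press 1 at (2,0):
1 0 1 0
1 0 0 0
0 1 1 0
1 1 1 1
0 1 0 1

After press 2 at (2,2):
1 0 1 0
1 0 1 0
0 0 0 1
1 1 0 1
0 1 0 1

After press 3 at (3,3):
1 0 1 0
1 0 1 0
0 0 0 0
1 1 1 0
0 1 0 0

After press 4 at (1,1):
1 1 1 0
0 1 0 0
0 1 0 0
1 1 1 0
0 1 0 0

After press 5 at (3,1):
1 1 1 0
0 1 0 0
0 0 0 0
0 0 0 0
0 0 0 0

After press 6 at (0,1):
0 0 0 0
0 0 0 0
0 0 0 0
0 0 0 0
0 0 0 0

Lights still on: 0

Answer: yes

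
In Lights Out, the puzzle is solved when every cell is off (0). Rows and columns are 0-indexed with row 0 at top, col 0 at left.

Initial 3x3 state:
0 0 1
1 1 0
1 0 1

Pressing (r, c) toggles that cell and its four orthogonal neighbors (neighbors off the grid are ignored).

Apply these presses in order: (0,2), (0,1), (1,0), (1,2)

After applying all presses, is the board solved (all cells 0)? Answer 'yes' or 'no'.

Answer: yes

Derivation:
After press 1 at (0,2):
0 1 0
1 1 1
1 0 1

After press 2 at (0,1):
1 0 1
1 0 1
1 0 1

After press 3 at (1,0):
0 0 1
0 1 1
0 0 1

After press 4 at (1,2):
0 0 0
0 0 0
0 0 0

Lights still on: 0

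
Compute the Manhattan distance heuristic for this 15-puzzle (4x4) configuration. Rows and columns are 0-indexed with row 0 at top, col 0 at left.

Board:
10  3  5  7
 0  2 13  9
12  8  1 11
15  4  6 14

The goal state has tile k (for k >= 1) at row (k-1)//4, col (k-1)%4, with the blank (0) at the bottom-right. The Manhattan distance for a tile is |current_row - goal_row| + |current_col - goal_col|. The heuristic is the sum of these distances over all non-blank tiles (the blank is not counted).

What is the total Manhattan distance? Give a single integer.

Tile 10: (0,0)->(2,1) = 3
Tile 3: (0,1)->(0,2) = 1
Tile 5: (0,2)->(1,0) = 3
Tile 7: (0,3)->(1,2) = 2
Tile 2: (1,1)->(0,1) = 1
Tile 13: (1,2)->(3,0) = 4
Tile 9: (1,3)->(2,0) = 4
Tile 12: (2,0)->(2,3) = 3
Tile 8: (2,1)->(1,3) = 3
Tile 1: (2,2)->(0,0) = 4
Tile 11: (2,3)->(2,2) = 1
Tile 15: (3,0)->(3,2) = 2
Tile 4: (3,1)->(0,3) = 5
Tile 6: (3,2)->(1,1) = 3
Tile 14: (3,3)->(3,1) = 2
Sum: 3 + 1 + 3 + 2 + 1 + 4 + 4 + 3 + 3 + 4 + 1 + 2 + 5 + 3 + 2 = 41

Answer: 41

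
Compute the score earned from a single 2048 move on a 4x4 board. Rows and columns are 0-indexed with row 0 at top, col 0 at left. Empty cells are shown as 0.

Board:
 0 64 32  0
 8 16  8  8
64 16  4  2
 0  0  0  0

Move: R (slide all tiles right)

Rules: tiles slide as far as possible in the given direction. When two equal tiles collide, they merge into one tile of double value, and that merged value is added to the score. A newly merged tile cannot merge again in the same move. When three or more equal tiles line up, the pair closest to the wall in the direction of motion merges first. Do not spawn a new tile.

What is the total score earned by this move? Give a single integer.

Answer: 16

Derivation:
Slide right:
row 0: [0, 64, 32, 0] -> [0, 0, 64, 32]  score +0 (running 0)
row 1: [8, 16, 8, 8] -> [0, 8, 16, 16]  score +16 (running 16)
row 2: [64, 16, 4, 2] -> [64, 16, 4, 2]  score +0 (running 16)
row 3: [0, 0, 0, 0] -> [0, 0, 0, 0]  score +0 (running 16)
Board after move:
 0  0 64 32
 0  8 16 16
64 16  4  2
 0  0  0  0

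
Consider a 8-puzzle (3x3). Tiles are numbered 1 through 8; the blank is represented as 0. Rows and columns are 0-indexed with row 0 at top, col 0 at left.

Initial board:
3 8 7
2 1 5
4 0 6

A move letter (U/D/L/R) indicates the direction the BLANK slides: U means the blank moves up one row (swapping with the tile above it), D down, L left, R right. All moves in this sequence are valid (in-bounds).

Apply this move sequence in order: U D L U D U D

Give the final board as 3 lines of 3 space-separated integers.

After move 1 (U):
3 8 7
2 0 5
4 1 6

After move 2 (D):
3 8 7
2 1 5
4 0 6

After move 3 (L):
3 8 7
2 1 5
0 4 6

After move 4 (U):
3 8 7
0 1 5
2 4 6

After move 5 (D):
3 8 7
2 1 5
0 4 6

After move 6 (U):
3 8 7
0 1 5
2 4 6

After move 7 (D):
3 8 7
2 1 5
0 4 6

Answer: 3 8 7
2 1 5
0 4 6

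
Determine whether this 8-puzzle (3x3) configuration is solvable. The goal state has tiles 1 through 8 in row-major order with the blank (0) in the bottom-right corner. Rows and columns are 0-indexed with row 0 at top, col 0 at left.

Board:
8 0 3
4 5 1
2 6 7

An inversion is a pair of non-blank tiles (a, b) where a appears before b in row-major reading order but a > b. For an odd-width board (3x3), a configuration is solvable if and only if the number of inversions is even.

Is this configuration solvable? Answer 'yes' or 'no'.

Inversions (pairs i<j in row-major order where tile[i] > tile[j] > 0): 13
13 is odd, so the puzzle is not solvable.

Answer: no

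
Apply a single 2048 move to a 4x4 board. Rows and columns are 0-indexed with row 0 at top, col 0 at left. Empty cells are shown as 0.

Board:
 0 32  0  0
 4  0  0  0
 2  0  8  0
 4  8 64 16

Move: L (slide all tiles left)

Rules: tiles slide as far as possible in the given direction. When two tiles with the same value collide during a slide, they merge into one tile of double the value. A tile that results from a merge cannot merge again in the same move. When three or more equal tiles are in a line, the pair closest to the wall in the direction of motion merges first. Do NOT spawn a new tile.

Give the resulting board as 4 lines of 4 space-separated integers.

Slide left:
row 0: [0, 32, 0, 0] -> [32, 0, 0, 0]
row 1: [4, 0, 0, 0] -> [4, 0, 0, 0]
row 2: [2, 0, 8, 0] -> [2, 8, 0, 0]
row 3: [4, 8, 64, 16] -> [4, 8, 64, 16]

Answer: 32  0  0  0
 4  0  0  0
 2  8  0  0
 4  8 64 16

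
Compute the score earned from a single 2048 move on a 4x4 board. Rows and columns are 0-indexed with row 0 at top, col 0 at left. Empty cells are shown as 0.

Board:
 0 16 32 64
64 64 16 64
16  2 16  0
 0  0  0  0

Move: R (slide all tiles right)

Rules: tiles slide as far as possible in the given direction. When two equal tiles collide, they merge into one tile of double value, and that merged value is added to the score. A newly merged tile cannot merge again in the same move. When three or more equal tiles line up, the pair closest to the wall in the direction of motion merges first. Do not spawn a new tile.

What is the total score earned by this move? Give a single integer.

Answer: 128

Derivation:
Slide right:
row 0: [0, 16, 32, 64] -> [0, 16, 32, 64]  score +0 (running 0)
row 1: [64, 64, 16, 64] -> [0, 128, 16, 64]  score +128 (running 128)
row 2: [16, 2, 16, 0] -> [0, 16, 2, 16]  score +0 (running 128)
row 3: [0, 0, 0, 0] -> [0, 0, 0, 0]  score +0 (running 128)
Board after move:
  0  16  32  64
  0 128  16  64
  0  16   2  16
  0   0   0   0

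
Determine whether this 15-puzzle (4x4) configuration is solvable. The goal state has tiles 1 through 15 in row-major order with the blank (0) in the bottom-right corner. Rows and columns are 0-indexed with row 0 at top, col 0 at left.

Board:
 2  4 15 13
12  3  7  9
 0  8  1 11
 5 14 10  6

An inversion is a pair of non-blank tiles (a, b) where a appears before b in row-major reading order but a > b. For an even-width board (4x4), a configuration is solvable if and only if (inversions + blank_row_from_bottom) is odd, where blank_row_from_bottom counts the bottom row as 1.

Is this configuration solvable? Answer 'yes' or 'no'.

Answer: yes

Derivation:
Inversions: 51
Blank is in row 2 (0-indexed from top), which is row 2 counting from the bottom (bottom = 1).
51 + 2 = 53, which is odd, so the puzzle is solvable.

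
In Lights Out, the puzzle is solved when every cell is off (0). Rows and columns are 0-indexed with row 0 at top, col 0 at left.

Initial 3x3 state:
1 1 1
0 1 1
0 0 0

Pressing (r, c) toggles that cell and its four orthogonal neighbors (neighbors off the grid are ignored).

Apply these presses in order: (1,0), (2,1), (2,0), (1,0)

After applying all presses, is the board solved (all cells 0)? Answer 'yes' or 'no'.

Answer: no

Derivation:
After press 1 at (1,0):
0 1 1
1 0 1
1 0 0

After press 2 at (2,1):
0 1 1
1 1 1
0 1 1

After press 3 at (2,0):
0 1 1
0 1 1
1 0 1

After press 4 at (1,0):
1 1 1
1 0 1
0 0 1

Lights still on: 6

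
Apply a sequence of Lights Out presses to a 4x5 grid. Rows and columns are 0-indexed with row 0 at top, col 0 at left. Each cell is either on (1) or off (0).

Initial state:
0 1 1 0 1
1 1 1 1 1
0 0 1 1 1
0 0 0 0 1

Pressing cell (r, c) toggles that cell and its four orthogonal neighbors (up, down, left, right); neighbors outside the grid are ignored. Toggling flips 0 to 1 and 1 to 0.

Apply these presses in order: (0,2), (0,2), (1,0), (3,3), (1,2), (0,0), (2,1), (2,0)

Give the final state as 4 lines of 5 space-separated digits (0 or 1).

Answer: 0 0 0 0 1
0 0 0 0 1
1 0 1 0 1
1 1 1 1 0

Derivation:
After press 1 at (0,2):
0 0 0 1 1
1 1 0 1 1
0 0 1 1 1
0 0 0 0 1

After press 2 at (0,2):
0 1 1 0 1
1 1 1 1 1
0 0 1 1 1
0 0 0 0 1

After press 3 at (1,0):
1 1 1 0 1
0 0 1 1 1
1 0 1 1 1
0 0 0 0 1

After press 4 at (3,3):
1 1 1 0 1
0 0 1 1 1
1 0 1 0 1
0 0 1 1 0

After press 5 at (1,2):
1 1 0 0 1
0 1 0 0 1
1 0 0 0 1
0 0 1 1 0

After press 6 at (0,0):
0 0 0 0 1
1 1 0 0 1
1 0 0 0 1
0 0 1 1 0

After press 7 at (2,1):
0 0 0 0 1
1 0 0 0 1
0 1 1 0 1
0 1 1 1 0

After press 8 at (2,0):
0 0 0 0 1
0 0 0 0 1
1 0 1 0 1
1 1 1 1 0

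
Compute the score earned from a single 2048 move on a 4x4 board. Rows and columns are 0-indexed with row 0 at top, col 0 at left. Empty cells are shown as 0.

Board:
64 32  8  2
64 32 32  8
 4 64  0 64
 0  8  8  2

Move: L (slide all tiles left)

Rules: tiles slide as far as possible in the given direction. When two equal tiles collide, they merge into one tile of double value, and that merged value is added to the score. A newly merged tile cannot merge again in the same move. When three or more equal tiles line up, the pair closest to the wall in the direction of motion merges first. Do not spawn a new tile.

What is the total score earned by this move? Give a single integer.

Slide left:
row 0: [64, 32, 8, 2] -> [64, 32, 8, 2]  score +0 (running 0)
row 1: [64, 32, 32, 8] -> [64, 64, 8, 0]  score +64 (running 64)
row 2: [4, 64, 0, 64] -> [4, 128, 0, 0]  score +128 (running 192)
row 3: [0, 8, 8, 2] -> [16, 2, 0, 0]  score +16 (running 208)
Board after move:
 64  32   8   2
 64  64   8   0
  4 128   0   0
 16   2   0   0

Answer: 208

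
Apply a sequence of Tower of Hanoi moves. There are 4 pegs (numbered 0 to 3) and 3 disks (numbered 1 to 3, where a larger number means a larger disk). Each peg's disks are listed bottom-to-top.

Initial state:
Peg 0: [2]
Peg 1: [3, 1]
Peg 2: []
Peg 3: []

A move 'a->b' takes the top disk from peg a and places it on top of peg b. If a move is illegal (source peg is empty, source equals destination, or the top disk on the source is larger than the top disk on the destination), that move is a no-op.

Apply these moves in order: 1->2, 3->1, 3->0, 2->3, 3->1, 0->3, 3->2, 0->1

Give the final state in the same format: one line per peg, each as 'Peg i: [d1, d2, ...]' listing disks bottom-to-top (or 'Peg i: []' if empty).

After move 1 (1->2):
Peg 0: [2]
Peg 1: [3]
Peg 2: [1]
Peg 3: []

After move 2 (3->1):
Peg 0: [2]
Peg 1: [3]
Peg 2: [1]
Peg 3: []

After move 3 (3->0):
Peg 0: [2]
Peg 1: [3]
Peg 2: [1]
Peg 3: []

After move 4 (2->3):
Peg 0: [2]
Peg 1: [3]
Peg 2: []
Peg 3: [1]

After move 5 (3->1):
Peg 0: [2]
Peg 1: [3, 1]
Peg 2: []
Peg 3: []

After move 6 (0->3):
Peg 0: []
Peg 1: [3, 1]
Peg 2: []
Peg 3: [2]

After move 7 (3->2):
Peg 0: []
Peg 1: [3, 1]
Peg 2: [2]
Peg 3: []

After move 8 (0->1):
Peg 0: []
Peg 1: [3, 1]
Peg 2: [2]
Peg 3: []

Answer: Peg 0: []
Peg 1: [3, 1]
Peg 2: [2]
Peg 3: []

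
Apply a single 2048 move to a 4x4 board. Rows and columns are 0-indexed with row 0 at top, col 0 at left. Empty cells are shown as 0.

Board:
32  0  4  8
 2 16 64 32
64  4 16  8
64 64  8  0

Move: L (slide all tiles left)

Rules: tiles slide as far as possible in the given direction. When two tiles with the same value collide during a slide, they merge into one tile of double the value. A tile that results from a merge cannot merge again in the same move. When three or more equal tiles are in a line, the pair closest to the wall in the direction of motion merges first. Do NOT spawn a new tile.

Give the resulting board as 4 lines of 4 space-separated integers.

Answer:  32   4   8   0
  2  16  64  32
 64   4  16   8
128   8   0   0

Derivation:
Slide left:
row 0: [32, 0, 4, 8] -> [32, 4, 8, 0]
row 1: [2, 16, 64, 32] -> [2, 16, 64, 32]
row 2: [64, 4, 16, 8] -> [64, 4, 16, 8]
row 3: [64, 64, 8, 0] -> [128, 8, 0, 0]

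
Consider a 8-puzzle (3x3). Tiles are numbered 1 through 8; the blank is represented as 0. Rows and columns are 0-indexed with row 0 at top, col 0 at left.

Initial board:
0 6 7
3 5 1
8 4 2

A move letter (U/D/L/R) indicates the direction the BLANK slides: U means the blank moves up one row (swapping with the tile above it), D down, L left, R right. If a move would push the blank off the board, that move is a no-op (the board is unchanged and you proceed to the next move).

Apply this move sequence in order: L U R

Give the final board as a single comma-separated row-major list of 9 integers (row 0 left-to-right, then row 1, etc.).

Answer: 6, 0, 7, 3, 5, 1, 8, 4, 2

Derivation:
After move 1 (L):
0 6 7
3 5 1
8 4 2

After move 2 (U):
0 6 7
3 5 1
8 4 2

After move 3 (R):
6 0 7
3 5 1
8 4 2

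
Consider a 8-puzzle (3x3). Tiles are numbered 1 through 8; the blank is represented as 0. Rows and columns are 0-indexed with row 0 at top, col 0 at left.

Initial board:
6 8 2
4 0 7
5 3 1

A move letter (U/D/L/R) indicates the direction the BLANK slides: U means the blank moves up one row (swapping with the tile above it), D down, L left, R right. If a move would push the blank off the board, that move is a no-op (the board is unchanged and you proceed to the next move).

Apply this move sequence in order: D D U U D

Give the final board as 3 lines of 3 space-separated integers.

Answer: 6 8 2
4 0 7
5 3 1

Derivation:
After move 1 (D):
6 8 2
4 3 7
5 0 1

After move 2 (D):
6 8 2
4 3 7
5 0 1

After move 3 (U):
6 8 2
4 0 7
5 3 1

After move 4 (U):
6 0 2
4 8 7
5 3 1

After move 5 (D):
6 8 2
4 0 7
5 3 1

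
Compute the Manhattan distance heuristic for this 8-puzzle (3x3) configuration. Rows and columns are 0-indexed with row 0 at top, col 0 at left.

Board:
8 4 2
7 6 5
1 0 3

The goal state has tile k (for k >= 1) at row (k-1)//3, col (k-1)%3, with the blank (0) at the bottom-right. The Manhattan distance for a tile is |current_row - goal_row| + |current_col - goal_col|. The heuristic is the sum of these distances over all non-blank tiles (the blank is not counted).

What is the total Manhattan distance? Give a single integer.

Answer: 13

Derivation:
Tile 8: at (0,0), goal (2,1), distance |0-2|+|0-1| = 3
Tile 4: at (0,1), goal (1,0), distance |0-1|+|1-0| = 2
Tile 2: at (0,2), goal (0,1), distance |0-0|+|2-1| = 1
Tile 7: at (1,0), goal (2,0), distance |1-2|+|0-0| = 1
Tile 6: at (1,1), goal (1,2), distance |1-1|+|1-2| = 1
Tile 5: at (1,2), goal (1,1), distance |1-1|+|2-1| = 1
Tile 1: at (2,0), goal (0,0), distance |2-0|+|0-0| = 2
Tile 3: at (2,2), goal (0,2), distance |2-0|+|2-2| = 2
Sum: 3 + 2 + 1 + 1 + 1 + 1 + 2 + 2 = 13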